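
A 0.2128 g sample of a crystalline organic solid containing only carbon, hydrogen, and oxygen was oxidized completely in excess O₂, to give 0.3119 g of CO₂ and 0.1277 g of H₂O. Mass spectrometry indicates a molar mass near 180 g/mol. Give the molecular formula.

C6H12O6

mol C = 0.3119 g CO₂ ÷ 44.009 g/mol = 0.0070872 mol
mol H = 2 × 0.1277 g H₂O ÷ 18.015 g/mol = 0.014177 mol
mass O = 0.2128 − (0.085124 + 0.014290) = 0.11339 g → mol O = 0.11339 ÷ 15.999 = 0.0070870 mol
Divide by the smallest (0.0070870 mol): C 1.000, H 2.000, O 1.000
Empirical formula: CH2O
Empirical-formula mass = 30.03 g/mol; 180 ÷ 30.03 ≈ 6, so the molecular formula is C6H12O6.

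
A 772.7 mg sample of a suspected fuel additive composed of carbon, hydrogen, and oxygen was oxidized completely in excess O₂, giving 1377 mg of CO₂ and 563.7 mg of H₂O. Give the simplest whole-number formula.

mol C = 1.377 g CO₂ ÷ 44.009 g/mol = 0.031289 mol
mol H = 2 × 0.5637 g H₂O ÷ 18.015 g/mol = 0.062581 mol
mass O = 0.7727 − (0.37581 + 0.063082) = 0.33381 g → mol O = 0.33381 ÷ 15.999 = 0.020864 mol
Divide by the smallest (0.020864 mol): C 1.500, H 2.999, O 1.000
Multiplying each by 2 gives whole numbers: C 3.00, H 6.00, O 2.00

C3H6O2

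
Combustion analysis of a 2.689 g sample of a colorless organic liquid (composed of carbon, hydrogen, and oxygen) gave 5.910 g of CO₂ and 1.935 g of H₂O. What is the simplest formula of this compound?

mol C = 5.910 g CO₂ ÷ 44.009 g/mol = 0.13429 mol
mol H = 2 × 1.935 g H₂O ÷ 18.015 g/mol = 0.21482 mol
mass O = 2.689 − (1.6130 + 0.21654) = 0.85949 g → mol O = 0.85949 ÷ 15.999 = 0.053722 mol
Divide by the smallest (0.053722 mol): C 2.500, H 3.999, O 1.000
Multiplying each by 2 gives whole numbers: C 5.00, H 8.00, O 2.00

C5H8O2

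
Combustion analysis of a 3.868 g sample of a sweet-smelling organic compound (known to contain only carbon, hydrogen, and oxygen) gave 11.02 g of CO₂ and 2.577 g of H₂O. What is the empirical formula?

C7H8O

mol C = 11.02 g CO₂ ÷ 44.009 g/mol = 0.25040 mol
mol H = 2 × 2.577 g H₂O ÷ 18.015 g/mol = 0.28609 mol
mass O = 3.868 − (3.0076 + 0.28838) = 0.57202 g → mol O = 0.57202 ÷ 15.999 = 0.035754 mol
Divide by the smallest (0.035754 mol): C 7.004, H 8.002, O 1.000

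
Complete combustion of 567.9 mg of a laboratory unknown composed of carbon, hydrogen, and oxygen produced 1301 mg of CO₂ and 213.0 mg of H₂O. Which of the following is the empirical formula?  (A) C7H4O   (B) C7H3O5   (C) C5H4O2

(C) C5H4O2

mol C = 1.301 g CO₂ ÷ 44.009 g/mol = 0.029562 mol
mol H = 2 × 0.2130 g H₂O ÷ 18.015 g/mol = 0.023647 mol
mass O = 0.5679 − (0.35507 + 0.023836) = 0.18899 g → mol O = 0.18899 ÷ 15.999 = 0.011813 mol
Divide by the smallest (0.011813 mol): C 2.503, H 2.002, O 1.000
Multiplying each by 2 gives whole numbers: C 5.01, H 4.00, O 2.00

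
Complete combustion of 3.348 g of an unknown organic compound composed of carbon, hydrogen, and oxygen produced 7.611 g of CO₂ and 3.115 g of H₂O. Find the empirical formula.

mol C = 7.611 g CO₂ ÷ 44.009 g/mol = 0.17294 mol
mol H = 2 × 3.115 g H₂O ÷ 18.015 g/mol = 0.34582 mol
mass O = 3.348 − (2.0772 + 0.34859) = 0.92221 g → mol O = 0.92221 ÷ 15.999 = 0.057641 mol
Divide by the smallest (0.057641 mol): C 3.000, H 6.000, O 1.000

C3H6O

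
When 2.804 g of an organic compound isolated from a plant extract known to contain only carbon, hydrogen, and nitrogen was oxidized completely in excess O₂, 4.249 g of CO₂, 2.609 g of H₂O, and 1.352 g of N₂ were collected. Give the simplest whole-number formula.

CH3N

mol C = 4.249 g CO₂ ÷ 44.009 g/mol = 0.096548 mol
mol H = 2 × 2.609 g H₂O ÷ 18.015 g/mol = 0.28965 mol
mol N = 2 × 1.352 g N₂ ÷ 28.014 g/mol = 0.096523 mol
Divide by the smallest (0.096523 mol): C 1.000, H 3.001, N 1.000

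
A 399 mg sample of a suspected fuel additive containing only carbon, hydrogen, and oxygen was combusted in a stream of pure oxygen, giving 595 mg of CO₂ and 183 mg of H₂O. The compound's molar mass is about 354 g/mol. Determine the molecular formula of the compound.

C12H18O12

mol C = 0.595 g CO₂ ÷ 44.009 g/mol = 0.01352 mol
mol H = 2 × 0.183 g H₂O ÷ 18.015 g/mol = 0.02032 mol
mass O = 0.399 − (0.1624 + 0.02048) = 0.2161 g → mol O = 0.2161 ÷ 15.999 = 0.01351 mol
Divide by the smallest (0.01351 mol): C 1.001, H 1.504, O 1.000
Multiplying each by 2 gives whole numbers: C 2.00, H 3.01, O 2.00
Empirical formula: C2H3O2
Empirical-formula mass = 59.04 g/mol; 354 ÷ 59.04 ≈ 6, so the molecular formula is C12H18O12.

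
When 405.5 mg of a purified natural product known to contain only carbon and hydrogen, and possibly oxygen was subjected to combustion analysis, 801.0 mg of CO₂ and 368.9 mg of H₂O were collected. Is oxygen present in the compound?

mol C = 0.8010 g CO₂ ÷ 44.009 g/mol = 0.018201 mol
mol H = 2 × 0.3689 g H₂O ÷ 18.015 g/mol = 0.040955 mol
C and H account for only 0.25989 g of the 0.4055 g sample; the remaining 0.14561 g must be oxygen.

yes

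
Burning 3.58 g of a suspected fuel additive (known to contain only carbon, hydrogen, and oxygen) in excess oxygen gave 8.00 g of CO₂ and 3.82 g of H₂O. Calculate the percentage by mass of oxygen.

27.1%

mol C = 8.00 g CO₂ ÷ 44.009 g/mol = 0.1818 mol
mol H = 2 × 3.82 g H₂O ÷ 18.015 g/mol = 0.4241 mol
mass O = 3.58 − (2.183 + 0.4275) = 0.9691 g → mol O = 0.9691 ÷ 15.999 = 0.06058 mol
mass % O = 0.9691 g ÷ 3.58 g × 100%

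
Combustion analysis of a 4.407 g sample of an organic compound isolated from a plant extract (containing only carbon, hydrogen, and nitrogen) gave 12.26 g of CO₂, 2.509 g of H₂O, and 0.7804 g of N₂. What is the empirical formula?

mol C = 12.26 g CO₂ ÷ 44.009 g/mol = 0.27858 mol
mol H = 2 × 2.509 g H₂O ÷ 18.015 g/mol = 0.27855 mol
mol N = 2 × 0.7804 g N₂ ÷ 28.014 g/mol = 0.055715 mol
Divide by the smallest (0.055715 mol): C 5.000, H 4.999, N 1.000

C5H5N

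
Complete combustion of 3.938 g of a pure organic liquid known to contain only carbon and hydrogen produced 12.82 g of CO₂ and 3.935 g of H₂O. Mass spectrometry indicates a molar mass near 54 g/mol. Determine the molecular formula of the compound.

C4H6

mol C = 12.82 g CO₂ ÷ 44.009 g/mol = 0.29130 mol
mol H = 2 × 3.935 g H₂O ÷ 18.015 g/mol = 0.43686 mol
Divide by the smallest (0.29130 mol): C 1.000, H 1.500
Multiplying each by 2 gives whole numbers: C 2.00, H 3.00
Empirical formula: C2H3
Empirical-formula mass = 27.05 g/mol; 54 ÷ 27.05 ≈ 2, so the molecular formula is C4H6.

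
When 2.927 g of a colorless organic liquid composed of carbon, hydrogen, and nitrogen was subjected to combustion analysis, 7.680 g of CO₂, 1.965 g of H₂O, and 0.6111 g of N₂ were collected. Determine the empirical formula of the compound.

C4H5N

mol C = 7.680 g CO₂ ÷ 44.009 g/mol = 0.17451 mol
mol H = 2 × 1.965 g H₂O ÷ 18.015 g/mol = 0.21815 mol
mol N = 2 × 0.6111 g N₂ ÷ 28.014 g/mol = 0.043628 mol
Divide by the smallest (0.043628 mol): C 4.000, H 5.000, N 1.000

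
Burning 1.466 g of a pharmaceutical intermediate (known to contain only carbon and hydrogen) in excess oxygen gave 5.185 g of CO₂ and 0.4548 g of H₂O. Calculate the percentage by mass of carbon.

96.53%

mol C = 5.185 g CO₂ ÷ 44.009 g/mol = 0.11782 mol
mol H = 2 × 0.4548 g H₂O ÷ 18.015 g/mol = 0.050491 mol
mass % C = 1.4151 g ÷ 1.466 g × 100%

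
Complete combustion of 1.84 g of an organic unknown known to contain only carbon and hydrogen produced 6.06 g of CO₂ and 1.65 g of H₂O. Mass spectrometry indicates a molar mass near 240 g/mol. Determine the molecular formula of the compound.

C18H24

mol C = 6.06 g CO₂ ÷ 44.009 g/mol = 0.1377 mol
mol H = 2 × 1.65 g H₂O ÷ 18.015 g/mol = 0.1832 mol
Divide by the smallest (0.1377 mol): C 1.000, H 1.330
Multiplying each by 3 gives whole numbers: C 3.00, H 3.99
Empirical formula: C3H4
Empirical-formula mass = 40.06 g/mol; 240 ÷ 40.06 ≈ 6, so the molecular formula is C18H24.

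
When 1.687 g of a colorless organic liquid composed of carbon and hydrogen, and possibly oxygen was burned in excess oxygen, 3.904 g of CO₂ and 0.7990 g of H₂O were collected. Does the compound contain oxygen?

mol C = 3.904 g CO₂ ÷ 44.009 g/mol = 0.088709 mol
mol H = 2 × 0.7990 g H₂O ÷ 18.015 g/mol = 0.088704 mol
C and H account for only 1.1549 g of the 1.687 g sample; the remaining 0.53210 g must be oxygen.

yes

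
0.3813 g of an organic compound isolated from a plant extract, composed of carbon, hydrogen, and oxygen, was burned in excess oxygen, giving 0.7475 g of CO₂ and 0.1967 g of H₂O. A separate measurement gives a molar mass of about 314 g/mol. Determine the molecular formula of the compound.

mol C = 0.7475 g CO₂ ÷ 44.009 g/mol = 0.016985 mol
mol H = 2 × 0.1967 g H₂O ÷ 18.015 g/mol = 0.021837 mol
mass O = 0.3813 − (0.20401 + 0.022012) = 0.15528 g → mol O = 0.15528 ÷ 15.999 = 0.0097056 mol
Divide by the smallest (0.0097056 mol): C 1.750, H 2.250, O 1.000
Multiplying each by 4 gives whole numbers: C 7.00, H 9.00, O 4.00
Empirical formula: C7H9O4
Empirical-formula mass = 157.15 g/mol; 314 ÷ 157.15 ≈ 2, so the molecular formula is C14H18O8.

C14H18O8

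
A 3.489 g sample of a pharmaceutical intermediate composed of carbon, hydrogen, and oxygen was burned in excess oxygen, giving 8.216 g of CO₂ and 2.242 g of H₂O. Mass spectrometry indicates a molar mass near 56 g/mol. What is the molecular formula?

C3H4O

mol C = 8.216 g CO₂ ÷ 44.009 g/mol = 0.18669 mol
mol H = 2 × 2.242 g H₂O ÷ 18.015 g/mol = 0.24890 mol
mass O = 3.489 − (2.2423 + 0.25089) = 0.99578 g → mol O = 0.99578 ÷ 15.999 = 0.062240 mol
Divide by the smallest (0.062240 mol): C 2.999, H 3.999, O 1.000
Empirical formula: C3H4O
Empirical-formula mass = 56.06 g/mol; 56 ÷ 56.06 ≈ 1, so the molecular formula is C3H4O.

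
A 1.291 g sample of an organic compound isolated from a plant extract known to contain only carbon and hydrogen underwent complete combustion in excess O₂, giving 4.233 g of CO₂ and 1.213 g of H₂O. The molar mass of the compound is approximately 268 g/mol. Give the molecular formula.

mol C = 4.233 g CO₂ ÷ 44.009 g/mol = 0.096185 mol
mol H = 2 × 1.213 g H₂O ÷ 18.015 g/mol = 0.13467 mol
Divide by the smallest (0.096185 mol): C 1.000, H 1.400
Multiplying each by 5 gives whole numbers: C 5.00, H 7.00
Empirical formula: C5H7
Empirical-formula mass = 67.11 g/mol; 268 ÷ 67.11 ≈ 4, so the molecular formula is C20H28.

C20H28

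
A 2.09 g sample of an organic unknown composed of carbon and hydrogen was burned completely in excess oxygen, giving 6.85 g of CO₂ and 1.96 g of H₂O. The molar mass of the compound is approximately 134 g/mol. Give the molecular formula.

C10H14

mol C = 6.85 g CO₂ ÷ 44.009 g/mol = 0.1556 mol
mol H = 2 × 1.96 g H₂O ÷ 18.015 g/mol = 0.2176 mol
Divide by the smallest (0.1556 mol): C 1.000, H 1.398
Multiplying each by 5 gives whole numbers: C 5.00, H 6.99
Empirical formula: C5H7
Empirical-formula mass = 67.11 g/mol; 134 ÷ 67.11 ≈ 2, so the molecular formula is C10H14.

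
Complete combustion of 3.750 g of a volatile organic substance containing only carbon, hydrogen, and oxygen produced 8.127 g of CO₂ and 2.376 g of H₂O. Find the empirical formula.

C7H10O3

mol C = 8.127 g CO₂ ÷ 44.009 g/mol = 0.18467 mol
mol H = 2 × 2.376 g H₂O ÷ 18.015 g/mol = 0.26378 mol
mass O = 3.750 − (2.2180 + 0.26589) = 1.2661 g → mol O = 1.2661 ÷ 15.999 = 0.079135 mol
Divide by the smallest (0.079135 mol): C 2.334, H 3.333, O 1.000
Multiplying each by 3 gives whole numbers: C 7.00, H 10.00, O 3.00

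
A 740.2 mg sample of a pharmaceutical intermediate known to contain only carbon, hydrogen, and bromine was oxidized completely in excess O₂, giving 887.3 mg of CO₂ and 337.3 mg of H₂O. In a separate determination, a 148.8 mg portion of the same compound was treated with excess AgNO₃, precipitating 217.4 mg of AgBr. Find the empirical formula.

mol C = 0.8873 g CO₂ ÷ 44.009 g/mol = 0.020162 mol
mol H = 2 × 0.3373 g H₂O ÷ 18.015 g/mol = 0.037447 mol
From the AgBr data: mol Br per gram of compound = (0.2174 ÷ 187.772) ÷ 0.1488 = 0.0077808 mol/g, so in the 0.7402 g combustion sample mol Br = 0.0057594 mol
Divide by the smallest (0.0057594 mol): C 3.501, H 6.502, Br 1.000
Multiplying each by 2 gives whole numbers: C 7.00, H 13.00, Br 2.00

C7H13Br2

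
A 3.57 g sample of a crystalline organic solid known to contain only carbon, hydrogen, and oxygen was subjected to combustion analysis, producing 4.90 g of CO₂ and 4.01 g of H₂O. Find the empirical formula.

CH4O

mol C = 4.90 g CO₂ ÷ 44.009 g/mol = 0.1113 mol
mol H = 2 × 4.01 g H₂O ÷ 18.015 g/mol = 0.4452 mol
mass O = 3.57 − (1.337 + 0.4487) = 1.784 g → mol O = 1.784 ÷ 15.999 = 0.1115 mol
Divide by the smallest (0.1113 mol): C 1.000, H 3.998, O 1.001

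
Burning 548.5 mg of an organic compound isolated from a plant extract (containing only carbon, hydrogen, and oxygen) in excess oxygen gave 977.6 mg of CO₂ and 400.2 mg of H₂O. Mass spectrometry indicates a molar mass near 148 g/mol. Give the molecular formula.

C6H12O4

mol C = 0.9776 g CO₂ ÷ 44.009 g/mol = 0.022214 mol
mol H = 2 × 0.4002 g H₂O ÷ 18.015 g/mol = 0.044430 mol
mass O = 0.5485 − (0.26681 + 0.044785) = 0.23691 g → mol O = 0.23691 ÷ 15.999 = 0.014808 mol
Divide by the smallest (0.014808 mol): C 1.500, H 3.000, O 1.000
Multiplying each by 2 gives whole numbers: C 3.00, H 6.00, O 2.00
Empirical formula: C3H6O2
Empirical-formula mass = 74.08 g/mol; 148 ÷ 74.08 ≈ 2, so the molecular formula is C6H12O4.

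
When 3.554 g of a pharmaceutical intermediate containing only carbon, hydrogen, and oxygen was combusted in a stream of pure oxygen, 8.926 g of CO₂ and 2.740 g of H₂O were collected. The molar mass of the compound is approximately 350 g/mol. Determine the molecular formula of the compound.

C20H30O5

mol C = 8.926 g CO₂ ÷ 44.009 g/mol = 0.20282 mol
mol H = 2 × 2.740 g H₂O ÷ 18.015 g/mol = 0.30419 mol
mass O = 3.554 − (2.4361 + 0.30662) = 0.81128 g → mol O = 0.81128 ÷ 15.999 = 0.050708 mol
Divide by the smallest (0.050708 mol): C 4.000, H 5.999, O 1.000
Empirical formula: C4H6O
Empirical-formula mass = 70.09 g/mol; 350 ÷ 70.09 ≈ 5, so the molecular formula is C20H30O5.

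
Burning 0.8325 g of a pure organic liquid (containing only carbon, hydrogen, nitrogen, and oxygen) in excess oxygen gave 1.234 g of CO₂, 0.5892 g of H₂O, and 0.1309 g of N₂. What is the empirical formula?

mol C = 1.234 g CO₂ ÷ 44.009 g/mol = 0.028040 mol
mol H = 2 × 0.5892 g H₂O ÷ 18.015 g/mol = 0.065412 mol
mol N = 2 × 0.1309 g N₂ ÷ 28.014 g/mol = 0.0093453 mol
mass O = 0.8325 − (0.33679 + 0.065935 + 0.13090) = 0.29888 g → mol O = 0.29888 ÷ 15.999 = 0.018681 mol
Divide by the smallest (0.0093453 mol): C 3.000, H 6.999, N 1.000, O 1.999

C3H7NO2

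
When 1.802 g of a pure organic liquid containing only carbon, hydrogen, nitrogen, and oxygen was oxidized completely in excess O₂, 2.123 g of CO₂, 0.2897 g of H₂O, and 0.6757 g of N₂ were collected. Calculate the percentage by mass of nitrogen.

mol C = 2.123 g CO₂ ÷ 44.009 g/mol = 0.048240 mol
mol H = 2 × 0.2897 g H₂O ÷ 18.015 g/mol = 0.032162 mol
mol N = 2 × 0.6757 g N₂ ÷ 28.014 g/mol = 0.048240 mol
mass O = 1.802 − (0.57941 + 0.032419 + 0.67570) = 0.51447 g → mol O = 0.51447 ÷ 15.999 = 0.032156 mol
mass % N = 0.67570 g ÷ 1.802 g × 100%

37.50%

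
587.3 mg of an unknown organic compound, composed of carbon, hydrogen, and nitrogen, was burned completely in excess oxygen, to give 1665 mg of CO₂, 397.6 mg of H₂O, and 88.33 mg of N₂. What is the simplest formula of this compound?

C6H7N

mol C = 1.665 g CO₂ ÷ 44.009 g/mol = 0.037833 mol
mol H = 2 × 0.3976 g H₂O ÷ 18.015 g/mol = 0.044141 mol
mol N = 2 × 0.08833 g N₂ ÷ 28.014 g/mol = 0.0063061 mol
Divide by the smallest (0.0063061 mol): C 5.999, H 7.000, N 1.000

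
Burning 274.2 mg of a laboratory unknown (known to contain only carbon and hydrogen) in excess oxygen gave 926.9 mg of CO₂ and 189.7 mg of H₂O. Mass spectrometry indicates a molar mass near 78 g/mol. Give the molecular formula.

mol C = 0.9269 g CO₂ ÷ 44.009 g/mol = 0.021062 mol
mol H = 2 × 0.1897 g H₂O ÷ 18.015 g/mol = 0.021060 mol
Divide by the smallest (0.021060 mol): C 1.000, H 1.000
Empirical formula: CH
Empirical-formula mass = 13.02 g/mol; 78 ÷ 13.02 ≈ 6, so the molecular formula is C6H6.

C6H6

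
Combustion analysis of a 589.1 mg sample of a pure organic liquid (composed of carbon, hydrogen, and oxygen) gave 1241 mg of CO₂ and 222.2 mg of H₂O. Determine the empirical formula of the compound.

mol C = 1.241 g CO₂ ÷ 44.009 g/mol = 0.028199 mol
mol H = 2 × 0.2222 g H₂O ÷ 18.015 g/mol = 0.024668 mol
mass O = 0.5891 − (0.33870 + 0.024866) = 0.22554 g → mol O = 0.22554 ÷ 15.999 = 0.014097 mol
Divide by the smallest (0.014097 mol): C 2.000, H 1.750, O 1.000
Multiplying each by 4 gives whole numbers: C 8.00, H 7.00, O 4.00

C8H7O4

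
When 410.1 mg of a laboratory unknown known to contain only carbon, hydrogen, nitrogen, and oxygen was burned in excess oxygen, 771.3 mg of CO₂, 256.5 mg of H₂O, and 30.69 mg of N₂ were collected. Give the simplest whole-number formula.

mol C = 0.7713 g CO₂ ÷ 44.009 g/mol = 0.017526 mol
mol H = 2 × 0.2565 g H₂O ÷ 18.015 g/mol = 0.028476 mol
mol N = 2 × 0.03069 g N₂ ÷ 28.014 g/mol = 0.0021910 mol
mass O = 0.4101 − (0.21050 + 0.028704 + 0.030690) = 0.14020 g → mol O = 0.14020 ÷ 15.999 = 0.0087631 mol
Divide by the smallest (0.0021910 mol): C 7.999, H 12.997, N 1.000, O 4.000

C8H13NO4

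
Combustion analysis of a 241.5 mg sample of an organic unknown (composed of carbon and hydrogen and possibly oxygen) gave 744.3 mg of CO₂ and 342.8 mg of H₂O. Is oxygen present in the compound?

mol C = 0.7443 g CO₂ ÷ 44.009 g/mol = 0.016912 mol
mol H = 2 × 0.3428 g H₂O ÷ 18.015 g/mol = 0.038057 mol
C and H together account for 0.24150 g — essentially the entire 0.2415 g sample — so the compound contains no oxygen.

no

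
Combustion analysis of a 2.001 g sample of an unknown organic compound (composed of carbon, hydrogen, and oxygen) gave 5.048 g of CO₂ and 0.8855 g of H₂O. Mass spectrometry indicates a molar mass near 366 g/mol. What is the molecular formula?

C21H18O6

mol C = 5.048 g CO₂ ÷ 44.009 g/mol = 0.11470 mol
mol H = 2 × 0.8855 g H₂O ÷ 18.015 g/mol = 0.098307 mol
mass O = 2.001 − (1.3777 + 0.099093) = 0.52420 g → mol O = 0.52420 ÷ 15.999 = 0.032764 mol
Divide by the smallest (0.032764 mol): C 3.501, H 3.000, O 1.000
Multiplying each by 2 gives whole numbers: C 7.00, H 6.00, O 2.00
Empirical formula: C7H6O2
Empirical-formula mass = 122.12 g/mol; 366 ÷ 122.12 ≈ 3, so the molecular formula is C21H18O6.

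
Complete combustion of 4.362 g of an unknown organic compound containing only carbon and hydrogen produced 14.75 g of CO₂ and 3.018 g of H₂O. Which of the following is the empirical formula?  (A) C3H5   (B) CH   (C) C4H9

(B) CH

mol C = 14.75 g CO₂ ÷ 44.009 g/mol = 0.33516 mol
mol H = 2 × 3.018 g H₂O ÷ 18.015 g/mol = 0.33505 mol
Divide by the smallest (0.33505 mol): C 1.000, H 1.000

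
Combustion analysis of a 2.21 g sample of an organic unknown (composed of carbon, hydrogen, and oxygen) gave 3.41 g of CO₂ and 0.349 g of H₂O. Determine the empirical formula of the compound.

C2HO2

mol C = 3.41 g CO₂ ÷ 44.009 g/mol = 0.07748 mol
mol H = 2 × 0.349 g H₂O ÷ 18.015 g/mol = 0.03875 mol
mass O = 2.21 − (0.9307 + 0.03906) = 1.240 g → mol O = 1.240 ÷ 15.999 = 0.07752 mol
Divide by the smallest (0.03875 mol): C 2.000, H 1.000, O 2.001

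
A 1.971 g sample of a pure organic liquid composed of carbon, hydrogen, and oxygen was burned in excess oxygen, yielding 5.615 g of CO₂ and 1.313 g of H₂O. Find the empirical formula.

mol C = 5.615 g CO₂ ÷ 44.009 g/mol = 0.12759 mol
mol H = 2 × 1.313 g H₂O ÷ 18.015 g/mol = 0.14577 mol
mass O = 1.971 − (1.5325 + 0.14693) = 0.29161 g → mol O = 0.29161 ÷ 15.999 = 0.018227 mol
Divide by the smallest (0.018227 mol): C 7.000, H 7.997, O 1.000

C7H8O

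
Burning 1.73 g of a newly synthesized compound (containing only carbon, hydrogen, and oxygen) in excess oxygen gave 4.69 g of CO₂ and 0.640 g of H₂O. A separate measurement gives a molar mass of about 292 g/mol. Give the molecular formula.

C18H12O4

mol C = 4.69 g CO₂ ÷ 44.009 g/mol = 0.1066 mol
mol H = 2 × 0.640 g H₂O ÷ 18.015 g/mol = 0.07105 mol
mass O = 1.73 − (1.280 + 0.07162) = 0.3784 g → mol O = 0.3784 ÷ 15.999 = 0.02365 mol
Divide by the smallest (0.02365 mol): C 4.506, H 3.004, O 1.000
Multiplying each by 2 gives whole numbers: C 9.01, H 6.01, O 2.00
Empirical formula: C9H6O2
Empirical-formula mass = 146.14 g/mol; 292 ÷ 146.14 ≈ 2, so the molecular formula is C18H12O4.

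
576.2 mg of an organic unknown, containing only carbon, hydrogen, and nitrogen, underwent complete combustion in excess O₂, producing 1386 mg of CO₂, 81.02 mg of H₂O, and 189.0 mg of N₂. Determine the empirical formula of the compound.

mol C = 1.386 g CO₂ ÷ 44.009 g/mol = 0.031494 mol
mol H = 2 × 0.08102 g H₂O ÷ 18.015 g/mol = 0.0089947 mol
mol N = 2 × 0.1890 g N₂ ÷ 28.014 g/mol = 0.013493 mol
Divide by the smallest (0.0089947 mol): C 3.501, H 1.000, N 1.500
Multiplying each by 2 gives whole numbers: C 7.00, H 2.00, N 3.00

C7H2N3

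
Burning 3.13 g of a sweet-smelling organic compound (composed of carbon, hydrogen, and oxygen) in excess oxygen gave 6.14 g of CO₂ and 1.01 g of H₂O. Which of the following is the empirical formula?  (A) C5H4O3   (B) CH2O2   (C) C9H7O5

(A) C5H4O3

mol C = 6.14 g CO₂ ÷ 44.009 g/mol = 0.1395 mol
mol H = 2 × 1.01 g H₂O ÷ 18.015 g/mol = 0.1121 mol
mass O = 3.13 − (1.676 + 0.1130) = 1.341 g → mol O = 1.341 ÷ 15.999 = 0.08383 mol
Divide by the smallest (0.08383 mol): C 1.664, H 1.338, O 1.000
Multiplying each by 3 gives whole numbers: C 4.99, H 4.01, O 3.00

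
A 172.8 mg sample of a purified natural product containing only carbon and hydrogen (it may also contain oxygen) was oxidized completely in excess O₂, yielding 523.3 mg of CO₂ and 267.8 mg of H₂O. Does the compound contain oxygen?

no

mol C = 0.5233 g CO₂ ÷ 44.009 g/mol = 0.011891 mol
mol H = 2 × 0.2678 g H₂O ÷ 18.015 g/mol = 0.029731 mol
C and H together account for 0.17279 g — essentially the entire 0.1728 g sample — so the compound contains no oxygen.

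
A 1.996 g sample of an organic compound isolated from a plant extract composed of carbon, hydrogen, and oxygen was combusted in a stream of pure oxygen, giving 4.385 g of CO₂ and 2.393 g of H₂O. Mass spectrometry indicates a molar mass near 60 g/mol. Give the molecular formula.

mol C = 4.385 g CO₂ ÷ 44.009 g/mol = 0.099639 mol
mol H = 2 × 2.393 g H₂O ÷ 18.015 g/mol = 0.26567 mol
mass O = 1.996 − (1.1968 + 0.26779) = 0.53145 g → mol O = 0.53145 ÷ 15.999 = 0.033217 mol
Divide by the smallest (0.033217 mol): C 3.000, H 7.998, O 1.000
Empirical formula: C3H8O
Empirical-formula mass = 60.10 g/mol; 60 ÷ 60.10 ≈ 1, so the molecular formula is C3H8O.

C3H8O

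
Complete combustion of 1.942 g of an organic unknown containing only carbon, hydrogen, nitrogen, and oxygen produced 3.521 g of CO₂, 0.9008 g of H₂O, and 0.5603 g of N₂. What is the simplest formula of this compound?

C4H5N2O

mol C = 3.521 g CO₂ ÷ 44.009 g/mol = 0.080006 mol
mol H = 2 × 0.9008 g H₂O ÷ 18.015 g/mol = 0.10001 mol
mol N = 2 × 0.5603 g N₂ ÷ 28.014 g/mol = 0.040001 mol
mass O = 1.942 − (0.96096 + 0.10081 + 0.56030) = 0.31994 g → mol O = 0.31994 ÷ 15.999 = 0.019997 mol
Divide by the smallest (0.019997 mol): C 4.001, H 5.001, N 2.000, O 1.000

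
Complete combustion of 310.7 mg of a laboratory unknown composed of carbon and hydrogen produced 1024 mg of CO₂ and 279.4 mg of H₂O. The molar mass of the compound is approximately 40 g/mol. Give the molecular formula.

C3H4

mol C = 1.024 g CO₂ ÷ 44.009 g/mol = 0.023268 mol
mol H = 2 × 0.2794 g H₂O ÷ 18.015 g/mol = 0.031019 mol
Divide by the smallest (0.023268 mol): C 1.000, H 1.333
Multiplying each by 3 gives whole numbers: C 3.00, H 4.00
Empirical formula: C3H4
Empirical-formula mass = 40.06 g/mol; 40 ÷ 40.06 ≈ 1, so the molecular formula is C3H4.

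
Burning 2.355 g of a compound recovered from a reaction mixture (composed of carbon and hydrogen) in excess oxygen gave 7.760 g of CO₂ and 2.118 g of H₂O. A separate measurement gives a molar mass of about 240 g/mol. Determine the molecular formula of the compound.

mol C = 7.760 g CO₂ ÷ 44.009 g/mol = 0.17633 mol
mol H = 2 × 2.118 g H₂O ÷ 18.015 g/mol = 0.23514 mol
Divide by the smallest (0.17633 mol): C 1.000, H 1.334
Multiplying each by 3 gives whole numbers: C 3.00, H 4.00
Empirical formula: C3H4
Empirical-formula mass = 40.06 g/mol; 240 ÷ 40.06 ≈ 6, so the molecular formula is C18H24.

C18H24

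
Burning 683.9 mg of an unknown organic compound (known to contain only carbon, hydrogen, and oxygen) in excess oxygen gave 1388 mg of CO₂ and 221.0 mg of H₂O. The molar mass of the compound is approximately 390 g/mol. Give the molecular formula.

C18H14O10

mol C = 1.388 g CO₂ ÷ 44.009 g/mol = 0.031539 mol
mol H = 2 × 0.2210 g H₂O ÷ 18.015 g/mol = 0.024535 mol
mass O = 0.6839 − (0.37881 + 0.024731) = 0.28035 g → mol O = 0.28035 ÷ 15.999 = 0.017523 mol
Divide by the smallest (0.017523 mol): C 1.800, H 1.400, O 1.000
Multiplying each by 5 gives whole numbers: C 9.00, H 7.00, O 5.00
Empirical formula: C9H7O5
Empirical-formula mass = 195.15 g/mol; 390 ÷ 195.15 ≈ 2, so the molecular formula is C18H14O10.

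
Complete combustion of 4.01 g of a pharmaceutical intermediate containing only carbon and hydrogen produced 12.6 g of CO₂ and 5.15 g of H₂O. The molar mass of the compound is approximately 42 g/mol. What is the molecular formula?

mol C = 12.6 g CO₂ ÷ 44.009 g/mol = 0.2863 mol
mol H = 2 × 5.15 g H₂O ÷ 18.015 g/mol = 0.5717 mol
Divide by the smallest (0.2863 mol): C 1.000, H 1.997
Empirical formula: CH2
Empirical-formula mass = 14.03 g/mol; 42 ÷ 14.03 ≈ 3, so the molecular formula is C3H6.

C3H6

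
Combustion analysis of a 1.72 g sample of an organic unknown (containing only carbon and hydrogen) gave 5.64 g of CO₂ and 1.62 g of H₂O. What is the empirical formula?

C5H7

mol C = 5.64 g CO₂ ÷ 44.009 g/mol = 0.1282 mol
mol H = 2 × 1.62 g H₂O ÷ 18.015 g/mol = 0.1799 mol
Divide by the smallest (0.1282 mol): C 1.000, H 1.403
Multiplying each by 5 gives whole numbers: C 5.00, H 7.02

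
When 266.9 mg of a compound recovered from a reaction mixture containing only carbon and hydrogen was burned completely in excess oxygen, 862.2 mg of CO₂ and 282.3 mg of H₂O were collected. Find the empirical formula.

C5H8

mol C = 0.8622 g CO₂ ÷ 44.009 g/mol = 0.019591 mol
mol H = 2 × 0.2823 g H₂O ÷ 18.015 g/mol = 0.031341 mol
Divide by the smallest (0.019591 mol): C 1.000, H 1.600
Multiplying each by 5 gives whole numbers: C 5.00, H 8.00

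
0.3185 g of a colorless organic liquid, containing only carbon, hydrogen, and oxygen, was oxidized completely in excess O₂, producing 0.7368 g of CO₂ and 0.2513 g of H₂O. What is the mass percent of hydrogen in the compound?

mol C = 0.7368 g CO₂ ÷ 44.009 g/mol = 0.016742 mol
mol H = 2 × 0.2513 g H₂O ÷ 18.015 g/mol = 0.027899 mol
mass O = 0.3185 − (0.20109 + 0.028122) = 0.089289 g → mol O = 0.089289 ÷ 15.999 = 0.0055809 mol
mass % H = 0.028122 g ÷ 0.3185 g × 100%

8.83%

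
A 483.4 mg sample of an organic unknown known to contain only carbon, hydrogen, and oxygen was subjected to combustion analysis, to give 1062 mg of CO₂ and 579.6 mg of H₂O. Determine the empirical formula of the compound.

C3H8O

mol C = 1.062 g CO₂ ÷ 44.009 g/mol = 0.024131 mol
mol H = 2 × 0.5796 g H₂O ÷ 18.015 g/mol = 0.064346 mol
mass O = 0.4834 − (0.28984 + 0.064861) = 0.12870 g → mol O = 0.12870 ÷ 15.999 = 0.0080440 mol
Divide by the smallest (0.0080440 mol): C 3.000, H 7.999, O 1.000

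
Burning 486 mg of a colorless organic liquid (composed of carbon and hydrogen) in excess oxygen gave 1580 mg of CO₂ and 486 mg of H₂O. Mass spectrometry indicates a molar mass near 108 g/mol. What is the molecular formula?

mol C = 1.58 g CO₂ ÷ 44.009 g/mol = 0.03590 mol
mol H = 2 × 0.486 g H₂O ÷ 18.015 g/mol = 0.05396 mol
Divide by the smallest (0.03590 mol): C 1.000, H 1.503
Multiplying each by 2 gives whole numbers: C 2.00, H 3.01
Empirical formula: C2H3
Empirical-formula mass = 27.05 g/mol; 108 ÷ 27.05 ≈ 4, so the molecular formula is C8H12.

C8H12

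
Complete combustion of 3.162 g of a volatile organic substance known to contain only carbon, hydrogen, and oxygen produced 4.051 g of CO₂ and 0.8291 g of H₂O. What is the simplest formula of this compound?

mol C = 4.051 g CO₂ ÷ 44.009 g/mol = 0.092049 mol
mol H = 2 × 0.8291 g H₂O ÷ 18.015 g/mol = 0.092046 mol
mass O = 3.162 − (1.1056 + 0.092782) = 1.9636 g → mol O = 1.9636 ÷ 15.999 = 0.12273 mol
Divide by the smallest (0.092046 mol): C 1.000, H 1.000, O 1.333
Multiplying each by 3 gives whole numbers: C 3.00, H 3.00, O 4.00

C3H3O4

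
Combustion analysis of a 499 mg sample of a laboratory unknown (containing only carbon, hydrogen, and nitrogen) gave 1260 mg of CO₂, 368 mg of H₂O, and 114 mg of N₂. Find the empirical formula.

mol C = 1.26 g CO₂ ÷ 44.009 g/mol = 0.02863 mol
mol H = 2 × 0.368 g H₂O ÷ 18.015 g/mol = 0.04085 mol
mol N = 2 × 0.114 g N₂ ÷ 28.014 g/mol = 0.008139 mol
Divide by the smallest (0.008139 mol): C 3.518, H 5.020, N 1.000
Multiplying each by 2 gives whole numbers: C 7.04, H 10.04, N 2.00

C7H10N2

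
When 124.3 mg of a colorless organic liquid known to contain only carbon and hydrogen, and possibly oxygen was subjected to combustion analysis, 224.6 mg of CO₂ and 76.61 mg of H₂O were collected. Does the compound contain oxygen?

mol C = 0.2246 g CO₂ ÷ 44.009 g/mol = 0.0051035 mol
mol H = 2 × 0.07661 g H₂O ÷ 18.015 g/mol = 0.0085051 mol
C and H account for only 0.069871 g of the 0.1243 g sample; the remaining 0.054429 g must be oxygen.

yes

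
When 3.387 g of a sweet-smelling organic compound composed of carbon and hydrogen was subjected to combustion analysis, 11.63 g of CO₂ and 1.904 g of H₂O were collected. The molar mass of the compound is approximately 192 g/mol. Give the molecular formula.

C15H12

mol C = 11.63 g CO₂ ÷ 44.009 g/mol = 0.26426 mol
mol H = 2 × 1.904 g H₂O ÷ 18.015 g/mol = 0.21138 mol
Divide by the smallest (0.21138 mol): C 1.250, H 1.000
Multiplying each by 4 gives whole numbers: C 5.00, H 4.00
Empirical formula: C5H4
Empirical-formula mass = 64.09 g/mol; 192 ÷ 64.09 ≈ 3, so the molecular formula is C15H12.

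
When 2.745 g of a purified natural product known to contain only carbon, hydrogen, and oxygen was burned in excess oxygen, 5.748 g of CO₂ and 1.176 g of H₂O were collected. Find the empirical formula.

C2H2O

mol C = 5.748 g CO₂ ÷ 44.009 g/mol = 0.13061 mol
mol H = 2 × 1.176 g H₂O ÷ 18.015 g/mol = 0.13056 mol
mass O = 2.745 − (1.5688 + 0.13160) = 1.0446 g → mol O = 1.0446 ÷ 15.999 = 0.065294 mol
Divide by the smallest (0.065294 mol): C 2.000, H 2.000, O 1.000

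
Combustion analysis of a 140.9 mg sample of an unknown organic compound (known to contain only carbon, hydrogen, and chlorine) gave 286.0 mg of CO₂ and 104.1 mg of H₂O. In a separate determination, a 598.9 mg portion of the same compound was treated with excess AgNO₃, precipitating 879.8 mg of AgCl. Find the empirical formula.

C9H16Cl2

mol C = 0.2860 g CO₂ ÷ 44.009 g/mol = 0.0064987 mol
mol H = 2 × 0.1041 g H₂O ÷ 18.015 g/mol = 0.011557 mol
From the AgCl data: mol Cl per gram of compound = (0.8798 ÷ 143.318) ÷ 0.5989 = 0.010250 mol/g, so in the 0.1409 g combustion sample mol Cl = 0.0014442 mol
Divide by the smallest (0.0014442 mol): C 4.500, H 8.002, Cl 1.000
Multiplying each by 2 gives whole numbers: C 9.00, H 16.00, Cl 2.00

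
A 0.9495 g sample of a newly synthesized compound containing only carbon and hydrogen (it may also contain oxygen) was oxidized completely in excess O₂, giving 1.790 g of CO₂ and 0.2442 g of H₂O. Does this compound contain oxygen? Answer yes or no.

yes

mol C = 1.790 g CO₂ ÷ 44.009 g/mol = 0.040673 mol
mol H = 2 × 0.2442 g H₂O ÷ 18.015 g/mol = 0.027111 mol
C and H account for only 0.51586 g of the 0.9495 g sample; the remaining 0.43364 g must be oxygen.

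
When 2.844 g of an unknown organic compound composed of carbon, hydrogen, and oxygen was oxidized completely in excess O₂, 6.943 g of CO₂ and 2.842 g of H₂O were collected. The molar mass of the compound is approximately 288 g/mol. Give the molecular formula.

C16H32O4

mol C = 6.943 g CO₂ ÷ 44.009 g/mol = 0.15776 mol
mol H = 2 × 2.842 g H₂O ÷ 18.015 g/mol = 0.31551 mol
mass O = 2.844 − (1.8949 + 0.31804) = 0.63107 g → mol O = 0.63107 ÷ 15.999 = 0.039444 mol
Divide by the smallest (0.039444 mol): C 4.000, H 7.999, O 1.000
Empirical formula: C4H8O
Empirical-formula mass = 72.11 g/mol; 288 ÷ 72.11 ≈ 4, so the molecular formula is C16H32O4.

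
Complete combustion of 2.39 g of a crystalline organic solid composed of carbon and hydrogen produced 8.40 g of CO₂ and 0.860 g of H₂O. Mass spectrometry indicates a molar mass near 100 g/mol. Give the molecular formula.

mol C = 8.40 g CO₂ ÷ 44.009 g/mol = 0.1909 mol
mol H = 2 × 0.860 g H₂O ÷ 18.015 g/mol = 0.09548 mol
Divide by the smallest (0.09548 mol): C 1.999, H 1.000
Empirical formula: C2H
Empirical-formula mass = 25.03 g/mol; 100 ÷ 25.03 ≈ 4, so the molecular formula is C8H4.

C8H4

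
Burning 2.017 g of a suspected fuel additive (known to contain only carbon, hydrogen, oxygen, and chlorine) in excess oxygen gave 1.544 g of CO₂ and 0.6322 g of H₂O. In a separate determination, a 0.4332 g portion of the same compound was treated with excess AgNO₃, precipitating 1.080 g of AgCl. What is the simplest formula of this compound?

C2H4Cl2O

mol C = 1.544 g CO₂ ÷ 44.009 g/mol = 0.035084 mol
mol H = 2 × 0.6322 g H₂O ÷ 18.015 g/mol = 0.070186 mol
From the AgCl data: mol Cl per gram of compound = (1.080 ÷ 143.318) ÷ 0.4332 = 0.017395 mol/g, so in the 2.017 g combustion sample mol Cl = 0.035087 mol
mass O = 2.017 − (0.42139 + 0.070747 + 1.2438) = 0.28104 g → mol O = 0.28104 ÷ 15.999 = 0.017566 mol
Divide by the smallest (0.017566 mol): C 1.997, H 3.995, Cl 1.997, O 1.000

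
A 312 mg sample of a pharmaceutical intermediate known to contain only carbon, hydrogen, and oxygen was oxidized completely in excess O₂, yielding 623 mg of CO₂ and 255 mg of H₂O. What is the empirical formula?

C2H4O

mol C = 0.623 g CO₂ ÷ 44.009 g/mol = 0.01416 mol
mol H = 2 × 0.255 g H₂O ÷ 18.015 g/mol = 0.02831 mol
mass O = 0.312 − (0.1700 + 0.02854) = 0.1134 g → mol O = 0.1134 ÷ 15.999 = 0.007090 mol
Divide by the smallest (0.007090 mol): C 1.997, H 3.993, O 1.000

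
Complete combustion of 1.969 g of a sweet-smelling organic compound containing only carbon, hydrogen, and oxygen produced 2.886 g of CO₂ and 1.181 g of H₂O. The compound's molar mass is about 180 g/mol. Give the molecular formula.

C6H12O6

mol C = 2.886 g CO₂ ÷ 44.009 g/mol = 0.065577 mol
mol H = 2 × 1.181 g H₂O ÷ 18.015 g/mol = 0.13111 mol
mass O = 1.969 − (0.78765 + 0.13216) = 1.0492 g → mol O = 1.0492 ÷ 15.999 = 0.065578 mol
Divide by the smallest (0.065577 mol): C 1.000, H 1.999, O 1.000
Empirical formula: CH2O
Empirical-formula mass = 30.03 g/mol; 180 ÷ 30.03 ≈ 6, so the molecular formula is C6H12O6.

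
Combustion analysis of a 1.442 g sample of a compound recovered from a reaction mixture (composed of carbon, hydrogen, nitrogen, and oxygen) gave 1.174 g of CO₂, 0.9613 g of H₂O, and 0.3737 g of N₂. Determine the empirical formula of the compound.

mol C = 1.174 g CO₂ ÷ 44.009 g/mol = 0.026676 mol
mol H = 2 × 0.9613 g H₂O ÷ 18.015 g/mol = 0.10672 mol
mol N = 2 × 0.3737 g N₂ ÷ 28.014 g/mol = 0.026680 mol
mass O = 1.442 − (0.32041 + 0.10758 + 0.37370) = 0.64031 g → mol O = 0.64031 ÷ 15.999 = 0.040022 mol
Divide by the smallest (0.026676 mol): C 1.000, H 4.001, N 1.000, O 1.500
Multiplying each by 2 gives whole numbers: C 2.00, H 8.00, N 2.00, O 3.00

C2H8N2O3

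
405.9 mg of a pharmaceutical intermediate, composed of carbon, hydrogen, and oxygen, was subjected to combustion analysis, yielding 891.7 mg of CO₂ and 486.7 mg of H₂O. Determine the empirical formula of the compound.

mol C = 0.8917 g CO₂ ÷ 44.009 g/mol = 0.020262 mol
mol H = 2 × 0.4867 g H₂O ÷ 18.015 g/mol = 0.054033 mol
mass O = 0.4059 − (0.24336 + 0.054465) = 0.10807 g → mol O = 0.10807 ÷ 15.999 = 0.0067549 mol
Divide by the smallest (0.0067549 mol): C 3.000, H 7.999, O 1.000

C3H8O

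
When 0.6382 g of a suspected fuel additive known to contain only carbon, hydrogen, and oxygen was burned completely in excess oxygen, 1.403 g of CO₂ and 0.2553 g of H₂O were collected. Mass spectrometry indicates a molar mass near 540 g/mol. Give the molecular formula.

mol C = 1.403 g CO₂ ÷ 44.009 g/mol = 0.031880 mol
mol H = 2 × 0.2553 g H₂O ÷ 18.015 g/mol = 0.028343 mol
mass O = 0.6382 − (0.38291 + 0.028570) = 0.22672 g → mol O = 0.22672 ÷ 15.999 = 0.014171 mol
Divide by the smallest (0.014171 mol): C 2.250, H 2.000, O 1.000
Multiplying each by 4 gives whole numbers: C 9.00, H 8.00, O 4.00
Empirical formula: C9H8O4
Empirical-formula mass = 180.16 g/mol; 540 ÷ 180.16 ≈ 3, so the molecular formula is C27H24O12.

C27H24O12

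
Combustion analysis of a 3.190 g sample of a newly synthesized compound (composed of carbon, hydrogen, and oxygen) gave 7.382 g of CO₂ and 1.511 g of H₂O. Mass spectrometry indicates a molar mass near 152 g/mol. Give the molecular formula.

C8H8O3

mol C = 7.382 g CO₂ ÷ 44.009 g/mol = 0.16774 mol
mol H = 2 × 1.511 g H₂O ÷ 18.015 g/mol = 0.16775 mol
mass O = 3.190 − (2.0147 + 0.16909) = 1.0062 g → mol O = 1.0062 ÷ 15.999 = 0.062892 mol
Divide by the smallest (0.062892 mol): C 2.667, H 2.667, O 1.000
Multiplying each by 3 gives whole numbers: C 8.00, H 8.00, O 3.00
Empirical formula: C8H8O3
Empirical-formula mass = 152.15 g/mol; 152 ÷ 152.15 ≈ 1, so the molecular formula is C8H8O3.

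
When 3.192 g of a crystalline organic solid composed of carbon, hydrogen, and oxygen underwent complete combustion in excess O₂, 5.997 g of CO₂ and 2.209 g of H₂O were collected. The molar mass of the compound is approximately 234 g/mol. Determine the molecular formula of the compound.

mol C = 5.997 g CO₂ ÷ 44.009 g/mol = 0.13627 mol
mol H = 2 × 2.209 g H₂O ÷ 18.015 g/mol = 0.24524 mol
mass O = 3.192 − (1.6367 + 0.24720) = 1.3081 g → mol O = 1.3081 ÷ 15.999 = 0.081761 mol
Divide by the smallest (0.081761 mol): C 1.667, H 2.999, O 1.000
Multiplying each by 3 gives whole numbers: C 5.00, H 9.00, O 3.00
Empirical formula: C5H9O3
Empirical-formula mass = 117.12 g/mol; 234 ÷ 117.12 ≈ 2, so the molecular formula is C10H18O6.

C10H18O6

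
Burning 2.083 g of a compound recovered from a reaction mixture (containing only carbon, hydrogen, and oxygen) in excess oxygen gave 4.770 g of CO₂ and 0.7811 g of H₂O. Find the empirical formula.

C5H4O2

mol C = 4.770 g CO₂ ÷ 44.009 g/mol = 0.10839 mol
mol H = 2 × 0.7811 g H₂O ÷ 18.015 g/mol = 0.086717 mol
mass O = 2.083 − (1.3018 + 0.087410) = 0.69375 g → mol O = 0.69375 ÷ 15.999 = 0.043362 mol
Divide by the smallest (0.043362 mol): C 2.500, H 2.000, O 1.000
Multiplying each by 2 gives whole numbers: C 5.00, H 4.00, O 2.00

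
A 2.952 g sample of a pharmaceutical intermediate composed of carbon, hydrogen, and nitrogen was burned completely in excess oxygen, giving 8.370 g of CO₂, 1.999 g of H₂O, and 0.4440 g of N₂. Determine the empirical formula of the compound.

C6H7N

mol C = 8.370 g CO₂ ÷ 44.009 g/mol = 0.19019 mol
mol H = 2 × 1.999 g H₂O ÷ 18.015 g/mol = 0.22193 mol
mol N = 2 × 0.4440 g N₂ ÷ 28.014 g/mol = 0.031698 mol
Divide by the smallest (0.031698 mol): C 6.000, H 7.001, N 1.000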